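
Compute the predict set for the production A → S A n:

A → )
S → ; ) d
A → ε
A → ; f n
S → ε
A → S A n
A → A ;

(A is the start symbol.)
{ ')', ';', 'n' }

PREDICT(A → S A n) = (FIRST(RHS) \ {ε}) ∪ (FOLLOW(A) if ε ∈ FIRST(RHS), i.e. RHS ⇒* ε)
FIRST(S) = { ';', ε }
FIRST(A) = { ')', ';', 'n', ε }
FIRST(S A n) = { ')', ';', 'n' }
ε ∉ FIRST(S A n), so FOLLOW(A) is not added.
PREDICT(A → S A n) = { ')', ';', 'n' }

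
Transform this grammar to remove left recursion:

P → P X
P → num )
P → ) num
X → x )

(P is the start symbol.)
P is directly left-recursive. The standard transformation for
  A → A α₁ | ... | A α_m | β₁ | ... | β_n
is
  A  → β₁ A' | ... | β_n A'
  A' → α₁ A' | ... | α_m A' | ε

P → num ) becomes P → num ) P'
P → ) num becomes P → ) num P'
P → P X becomes P' → X P'
Add P' → ε

Productions for other non-terminals are unchanged:
  X → x )

Resulting grammar:
P → num ) P'
P → ) num P'
P' → X P'
P' → ε
X → x )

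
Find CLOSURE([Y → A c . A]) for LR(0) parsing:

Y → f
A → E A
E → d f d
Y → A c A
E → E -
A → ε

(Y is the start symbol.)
To compute CLOSURE, for each item [A → α.Bβ] where B is a non-terminal, add [B → .γ] for all productions B → γ; repeat for the newly added items until nothing changes.

Start with: [Y → A c . A]
  [Y → A c . A] has the dot before A: add [A → . E A], [A → .]
  [A → . E A] has the dot before E: add [E → . d f d], [E → . E -]
No further items can be added.

CLOSURE = { [A → . E A], [A → .], [E → . E -], [E → . d f d], [Y → A c . A] }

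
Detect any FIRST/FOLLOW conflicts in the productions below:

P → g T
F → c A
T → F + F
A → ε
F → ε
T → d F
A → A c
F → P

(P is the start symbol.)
Nullable non-terminals: A, F.
FIRST sets used below: FIRST(A) = { 'c', ε }, FIRST(P) = { 'g' }

A: nullable alternative(s) A → ε; FOLLOW(A) = { $, '+', 'c' }
  A → ε: FIRST \ {ε} = { } — this is the only nullable alternative, skip
  A → A c: FIRST \ {ε} = { 'c' } — overlaps FOLLOW(A) on { 'c' }: CONFLICT

F: nullable alternative(s) F → ε; FOLLOW(F) = { $, '+' }
  F → c A: FIRST \ {ε} = { 'c' } — disjoint from FOLLOW(F)
  F → ε: FIRST \ {ε} = { } — this is the only nullable alternative, skip
  F → P: FIRST \ {ε} = { 'g' } — disjoint from FOLLOW(F)

P, T have no nullable alternative, so no FIRST/FOLLOW check is needed there.

So the grammar has 1 FIRST/FOLLOW conflict (marked CONFLICT above).

Answer: Yes. A → A c with FOLLOW(A) on { 'c' }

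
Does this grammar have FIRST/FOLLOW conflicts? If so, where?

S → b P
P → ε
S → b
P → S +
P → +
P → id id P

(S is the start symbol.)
Yes. P → '+' with FOLLOW(P) on { '+' }

Nullable non-terminals: P.
FIRST sets used below: FIRST(S) = { 'b' }

P: nullable alternative(s) P → ε; FOLLOW(P) = { $, '+' }
  P → ε: FIRST \ {ε} = { } — this is the only nullable alternative, skip
  P → S +: FIRST \ {ε} = { 'b' } — disjoint from FOLLOW(P)
  P → +: FIRST \ {ε} = { '+' } — overlaps FOLLOW(P) on { '+' }: CONFLICT
  P → id id P: FIRST \ {ε} = { 'id' } — disjoint from FOLLOW(P)

S has no nullable alternative, so no FIRST/FOLLOW check is needed there.

So the grammar has 1 FIRST/FOLLOW conflict (marked CONFLICT above).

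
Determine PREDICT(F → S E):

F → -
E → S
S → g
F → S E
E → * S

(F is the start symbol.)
{ 'g' }

PREDICT(F → S E) = (FIRST(RHS) \ {ε}) ∪ (FOLLOW(F) if ε ∈ FIRST(RHS), i.e. RHS ⇒* ε)
FIRST(S) = { 'g' }
FIRST(S E) = { 'g' }
ε ∉ FIRST(S E), so FOLLOW(F) is not added.
PREDICT(F → S E) = { 'g' }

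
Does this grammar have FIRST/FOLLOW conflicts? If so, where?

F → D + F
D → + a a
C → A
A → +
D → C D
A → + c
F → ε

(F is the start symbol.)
No FIRST/FOLLOW conflicts.

A FIRST/FOLLOW conflict occurs when a non-terminal N has a nullable alternative N → β (β ⇒* ε) and another alternative N → α with FIRST(α) ∩ FOLLOW(N) ≠ ∅: on such a lookahead the parser cannot decide between expanding α and letting N vanish via β.

Nullable non-terminals: F.
FIRST sets used below: FIRST(D) = { '+' }

F: nullable alternative(s) F → ε; FOLLOW(F) = { $ }
  F → D + F: FIRST \ {ε} = { '+' } — disjoint from FOLLOW(F)
  F → ε: FIRST \ {ε} = { } — this is the only nullable alternative, skip

A, C, D have no nullable alternative, so no FIRST/FOLLOW check is needed there.

No FIRST/FOLLOW conflicts found.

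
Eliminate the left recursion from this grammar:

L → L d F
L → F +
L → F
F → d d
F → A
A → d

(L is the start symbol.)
L is directly left-recursive. The standard transformation for
  A → A α₁ | ... | A α_m | β₁ | ... | β_n
is
  A  → β₁ A' | ... | β_n A'
  A' → α₁ A' | ... | α_m A' | ε

L → F + becomes L → F + L'
L → F becomes L → F L'
L → L d F becomes L' → d F L'
Add L' → ε

Productions for other non-terminals are unchanged:
  F → d d
  F → A
  A → d

Resulting grammar:
L → F + L'
L → F L'
L' → d F L'
L' → ε
F → d d
F → A
A → d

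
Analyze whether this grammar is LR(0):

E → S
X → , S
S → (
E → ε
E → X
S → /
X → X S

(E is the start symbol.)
No. Shift-reduce conflict between [E → .] and [S → . (]

A grammar is LR(0) if no state in the canonical LR(0) collection has:
  - both a shift item (dot before a terminal) and a complete item (shift-reduce conflict), or
  - two or more complete items (reduce-reduce conflict; the accept item [E' → E .] counts as a complete item here).

Augment with E' → E and build the canonical LR(0) collection (I0 = CLOSURE({[E' → . E]}), then GOTO on every symbol after a dot until no new states appear). It has 9 states:
  I0: { [E → . S], [E → . X], [E → .], [E' → . E], [S → . (], [S → . /], [X → . , S], [X → . X S] }  — shift, reduce
  I1: { [S → ( .] }  — reduce
  I2: { [S → . (], [S → . /], [X → , . S] }  — shift
  I3: { [S → / .] }  — reduce
  I4: { [E' → E .] }  — accept
  I5: { [E → S .] }  — reduce
  I6: { [E → X .], [S → . (], [S → . /], [X → X . S] }  — shift, reduce
  I7: { [X → X S .] }  — reduce
  I8: { [X → , S .] }  — reduce

Conflict in state I0:
  Shift-reduce conflict between [E → .] and [S → . (]
So the grammar is NOT LR(0).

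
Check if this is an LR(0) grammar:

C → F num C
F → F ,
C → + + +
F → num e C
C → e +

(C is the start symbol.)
A grammar is LR(0) if no state in the canonical LR(0) collection has:
  - both a shift item (dot before a terminal) and a complete item (shift-reduce conflict), or
  - two or more complete items (reduce-reduce conflict; the accept item [C' → C .] counts as a complete item here).

Augment with C' → C and build the canonical LR(0) collection (I0 = CLOSURE({[C' → . C]}), then GOTO on every symbol after a dot until no new states appear). It has 14 states:
  I0: { [C → . + + +], [C → . F num C], [C → . e +], [C' → . C], [F → . F ,], [F → . num e C] }  — shift
  I1: { [C → + . + +] }  — shift
  I2: { [C' → C .] }  — accept
  I3: { [C → F . num C], [F → F . ,] }  — shift
  I4: { [C → e . +] }  — shift
  I5: { [F → num . e C] }  — shift
  I6: { [C → . + + +], [C → . F num C], [C → . e +], [F → . F ,], [F → . num e C], [F → num e . C] }  — shift
  I7: { [F → num e C .] }  — reduce
  I8: { [C → e + .] }  — reduce
  I9: { [F → F , .] }  — reduce
  I10: { [C → . + + +], [C → . F num C], [C → . e +], [C → F num . C], [F → . F ,], [F → . num e C] }  — shift
  I11: { [C → F num C .] }  — reduce
  I12: { [C → + + . +] }  — shift
  I13: { [C → + + + .] }  — reduce

Every state is either a pure shift/goto state or contains exactly one complete item and nothing to shift — no conflicts. The grammar is LR(0).

Answer: Yes, the grammar is LR(0)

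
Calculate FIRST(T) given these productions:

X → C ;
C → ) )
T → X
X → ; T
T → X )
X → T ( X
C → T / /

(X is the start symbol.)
FIRST sets of the other non-terminals involved (by the same procedure, iterated to a fixed point):
  FIRST(X) = { ')', ';' }

From T → X:
  - X is a non-terminal: add FIRST(X) \ {ε} = { ')', ';' }
    X is not nullable, so stop
From T → X ):
  - X is a non-terminal: add FIRST(X) \ {ε} = { ')', ';' }
    X is not nullable, so stop

Collecting: FIRST(T) = { ')', ';' }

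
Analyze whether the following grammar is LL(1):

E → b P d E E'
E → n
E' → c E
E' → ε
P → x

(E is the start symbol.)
Relevant sets:
  FOLLOW(E') = { $, 'c' }

For E:
  PREDICT(E → b P d E E') = { 'b' }
  PREDICT(E → n) = { 'n' }
For E':
  PREDICT(E' → c E) = { 'c' }
  PREDICT(E' → ε) = { $, 'c' }
P has a single production, so nothing to check there.

Conflict found: Predict set conflict for E': { 'c' }
The grammar is NOT LL(1).

Answer: No. Predict set conflict for E': { 'c' }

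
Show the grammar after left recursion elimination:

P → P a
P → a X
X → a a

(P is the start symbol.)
P → a X P'
P' → a P'
P' → ε
X → a a

P is directly left-recursive. The standard transformation for
  A → A α₁ | ... | A α_m | β₁ | ... | β_n
is
  A  → β₁ A' | ... | β_n A'
  A' → α₁ A' | ... | α_m A' | ε

P → a X becomes P → a X P'
P → P a becomes P' → a P'
Add P' → ε

Productions for other non-terminals are unchanged:
  X → a a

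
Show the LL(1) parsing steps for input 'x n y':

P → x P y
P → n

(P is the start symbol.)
Stack is shown with the top on the left.

Stack    Input    Action
------------------------
P $      x n y $  output P → x P y
x P y $  x n y $  match 'x'
P y $    n y $    output P → n
n y $    n y $    match 'n'
y $      y $      match 'y'
$        $        accept

The string is accepted.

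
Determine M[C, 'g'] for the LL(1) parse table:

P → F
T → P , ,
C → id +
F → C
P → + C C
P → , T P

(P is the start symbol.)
To find M[C, 'g'], we find productions for C where 'g' is in the predict set (PREDICT(N → α) = (FIRST(α) \ {ε}) ∪ (FOLLOW(N) if α ⇒* ε)).

C → id +: PREDICT = { 'id' }

M[C, 'g'] is empty (no production applies)

Answer: Empty (error entry)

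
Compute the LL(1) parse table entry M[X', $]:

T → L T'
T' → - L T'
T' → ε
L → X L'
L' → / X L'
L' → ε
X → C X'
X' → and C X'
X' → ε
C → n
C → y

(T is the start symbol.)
X' → ε

To find M[X', $], we find productions for X' where $ is in the predict set (PREDICT(N → α) = (FIRST(α) \ {ε}) ∪ (FOLLOW(N) if α ⇒* ε)).

Relevant sets:
  FOLLOW(X') = { $, '-', '/' }

X' → and C X': PREDICT = { 'and' }
X' → ε: PREDICT = { $, '-', '/' }
  $ is in predict set, so this production goes in M[X', $]

M[X', $] = X' → ε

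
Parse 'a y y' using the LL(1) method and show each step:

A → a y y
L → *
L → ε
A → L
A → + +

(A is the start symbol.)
Stack is shown with the top on the left.

Stack    Input    Action
------------------------
A $      a y y $  output A → a y y
a y y $  a y y $  match 'a'
y y $    y y $    match 'y'
y $      y $      match 'y'
$        $        accept

The string is accepted.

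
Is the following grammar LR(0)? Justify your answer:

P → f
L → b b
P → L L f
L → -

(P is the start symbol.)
Yes, the grammar is LR(0)

Augment with P' → P and build the canonical LR(0) collection (I0 = CLOSURE({[P' → . P]}), then GOTO on every symbol after a dot until no new states appear). It has 9 states:
  I0: { [L → . -], [L → . b b], [P → . L L f], [P → . f], [P' → . P] }  — shift
  I1: { [L → - .] }  — reduce
  I2: { [L → . -], [L → . b b], [P → L . L f] }  — shift
  I3: { [P' → P .] }  — accept
  I4: { [L → b . b] }  — shift
  I5: { [P → f .] }  — reduce
  I6: { [L → b b .] }  — reduce
  I7: { [P → L L . f] }  — shift
  I8: { [P → L L f .] }  — reduce

Every state is either a pure shift/goto state or contains exactly one complete item and nothing to shift — no conflicts. The grammar is LR(0).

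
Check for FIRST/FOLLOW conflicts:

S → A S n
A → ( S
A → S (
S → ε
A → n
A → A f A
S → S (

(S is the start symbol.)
Yes. S → A S n with FOLLOW(S) on { '(', 'n' }; S → S '(' with FOLLOW(S) on { '(', 'n' }

A FIRST/FOLLOW conflict occurs when a non-terminal N has a nullable alternative N → β (β ⇒* ε) and another alternative N → α with FIRST(α) ∩ FOLLOW(N) ≠ ∅: on such a lookahead the parser cannot decide between expanding α and letting N vanish via β.

Nullable non-terminals: S.
FIRST sets used below: FIRST(A) = { '(', 'n' }, FIRST(S) = { '(', 'n', ε }

S: nullable alternative(s) S → ε; FOLLOW(S) = { $, '(', 'f', 'n' }
  S → A S n: FIRST \ {ε} = { '(', 'n' } — overlaps FOLLOW(S) on { '(', 'n' }: CONFLICT
  S → ε: FIRST \ {ε} = { } — this is the only nullable alternative, skip
  S → S (: FIRST \ {ε} = { '(', 'n' } — overlaps FOLLOW(S) on { '(', 'n' }: CONFLICT

A has no nullable alternative, so no FIRST/FOLLOW check is needed there.

So the grammar has 2 FIRST/FOLLOW conflicts (marked CONFLICT above).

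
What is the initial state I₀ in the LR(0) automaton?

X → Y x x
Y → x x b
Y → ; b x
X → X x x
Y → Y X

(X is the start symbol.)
{ [X → . X x x], [X → . Y x x], [X' → . X], [Y → . ; b x], [Y → . Y X], [Y → . x x b] }

First, augment the grammar with X' → X
I₀ = CLOSURE({ [X' → . X] }):
  [X' → . X] has the dot before X: add [X → . Y x x], [X → . X x x]
  [X → . Y x x] has the dot before Y: add [Y → . x x b], [Y → . ; b x], [Y → . Y X]
No further items can be added.

I₀ = { [X → . X x x], [X → . Y x x], [X' → . X], [Y → . ; b x], [Y → . Y X], [Y → . x x b] }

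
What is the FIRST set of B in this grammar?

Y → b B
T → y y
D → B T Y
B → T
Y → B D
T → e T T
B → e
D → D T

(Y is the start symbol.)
{ 'e', 'y' }

To compute FIRST(B), examine every production with B on the left-hand side, reading each right-hand side left to right until a non-nullable symbol is reached.

FIRST sets of the other non-terminals involved (by the same procedure, iterated to a fixed point):
  FIRST(T) = { 'e', 'y' }

From B → T:
  - T is a non-terminal: add FIRST(T) \ {ε} = { 'e', 'y' }
    T is not nullable, so stop
From B → e:
  - e is a terminal: add 'e' and stop

Collecting: FIRST(B) = { 'e', 'y' }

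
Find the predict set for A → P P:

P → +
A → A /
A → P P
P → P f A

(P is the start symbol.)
{ '+' }

PREDICT(A → P P) = (FIRST(RHS) \ {ε}) ∪ (FOLLOW(A) if ε ∈ FIRST(RHS), i.e. RHS ⇒* ε)
FIRST(P) = { '+' }
FIRST(P P) = { '+' }
ε ∉ FIRST(P P), so FOLLOW(A) is not added.
PREDICT(A → P P) = { '+' }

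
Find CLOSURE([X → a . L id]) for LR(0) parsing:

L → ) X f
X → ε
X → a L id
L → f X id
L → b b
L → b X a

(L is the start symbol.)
{ [L → . ) X f], [L → . b X a], [L → . b b], [L → . f X id], [X → a . L id] }

To compute CLOSURE, for each item [A → α.Bβ] where B is a non-terminal, add [B → .γ] for all productions B → γ; repeat for the newly added items until nothing changes.

Start with: [X → a . L id]
  [X → a . L id] has the dot before L: add [L → . ) X f], [L → . f X id], [L → . b b], [L → . b X a]
No further items can be added.

CLOSURE = { [L → . ) X f], [L → . b X a], [L → . b b], [L → . f X id], [X → a . L id] }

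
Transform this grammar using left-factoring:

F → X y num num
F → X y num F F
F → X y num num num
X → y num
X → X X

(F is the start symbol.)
F → X y num F'
F' → num F''
F'' → ε
F'' → num
F' → F F
X → y num
X → X X

Left-factoring transforms A → αβ₁ | αβ₂ into A → αA' and A' → β₁ | β₂
(α is the longest common prefix among the alternatives). Repeat until
no nonterminal has two alternatives with a common prefix.

Round 1: F has alternatives sharing prefix 'X y num'. Introduce F': F → X y num F'
  Add: F' → num
  Add: F' → F F
  Add: F' → num num

Round 2: F' has alternatives sharing prefix 'num'. Introduce F'': F' → num F''
  Add: F'' → ε
  Add: F'' → num

No remaining common prefixes — done.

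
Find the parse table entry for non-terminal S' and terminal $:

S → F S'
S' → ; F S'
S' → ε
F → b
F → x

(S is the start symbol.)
To find M[S', $], we find productions for S' where $ is in the predict set (PREDICT(N → α) = (FIRST(α) \ {ε}) ∪ (FOLLOW(N) if α ⇒* ε)).

Relevant sets:
  FOLLOW(S') = { $ }

S' → ; F S': PREDICT = { ';' }
S' → ε: PREDICT = { $ }
  $ is in predict set, so this production goes in M[S', $]

M[S', $] = S' → ε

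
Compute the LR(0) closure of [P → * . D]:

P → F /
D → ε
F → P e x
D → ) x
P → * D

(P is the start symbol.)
{ [D → . ) x], [D → .], [P → * . D] }

To compute CLOSURE, for each item [A → α.Bβ] where B is a non-terminal, add [B → .γ] for all productions B → γ; repeat for the newly added items until nothing changes.

Start with: [P → * . D]
  [P → * . D] has the dot before D: add [D → .], [D → . ) x]
No further items can be added.

CLOSURE = { [D → . ) x], [D → .], [P → * . D] }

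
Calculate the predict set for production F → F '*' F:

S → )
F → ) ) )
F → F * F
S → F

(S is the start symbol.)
{ ')' }

PREDICT(F → F '*' F) = (FIRST(RHS) \ {ε}) ∪ (FOLLOW(F) if ε ∈ FIRST(RHS), i.e. RHS ⇒* ε)
FIRST(F) = { ')' }
FIRST(F '*' F) = { ')' }
ε ∉ FIRST(F '*' F), so FOLLOW(F) is not added.
PREDICT(F → F '*' F) = { ')' }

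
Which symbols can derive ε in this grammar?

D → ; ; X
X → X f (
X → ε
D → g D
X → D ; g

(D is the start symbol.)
A non-terminal is nullable if it can derive ε (the empty string): either it has an ε-production, or it has a production whose right-hand side consists entirely of nullable non-terminals.

ε-productions: X → ε
So X is immediately nullable.
No further non-terminal can be added: every production for the remaining non-terminals contains a terminal or a non-nullable non-terminal.
Nullable = { 'X' }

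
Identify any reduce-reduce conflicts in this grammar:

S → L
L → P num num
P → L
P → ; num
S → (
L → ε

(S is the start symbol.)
Yes — I3: [P → L .] vs [S → L .]

A reduce-reduce conflict occurs when an LR(0) state has two complete items [A → α .] and [B → β .] — both call for a reduction, and with no lookahead the parser cannot choose between them.

Augment with S' → S and build the canonical LR(0) collection (I0 = CLOSURE({[S' → . S]}), then GOTO on every symbol after a dot until no new states appear). It has 9 states:
  I0: { [L → . P num num], [L → .], [P → . ; num], [P → . L], [S → . (], [S → . L], [S' → . S] }  — shift, reduce
  I1: { [S → ( .] }  — reduce
  I2: { [P → ; . num] }  — shift
  I3: { [P → L .], [S → L .] }  — 2 reduces
  I4: { [L → P . num num] }  — shift
  I5: { [S' → S .] }  — accept
  I6: { [L → P num . num] }  — shift
  I7: { [L → P num num .] }  — reduce
  I8: { [P → ; num .] }  — reduce

I3 contains complete items [P → L .], [S → L .] — reduce-reduce conflict.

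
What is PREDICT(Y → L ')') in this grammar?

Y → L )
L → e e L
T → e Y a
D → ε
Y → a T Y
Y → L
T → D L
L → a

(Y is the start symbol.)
PREDICT(Y → L ')') = (FIRST(RHS) \ {ε}) ∪ (FOLLOW(Y) if ε ∈ FIRST(RHS), i.e. RHS ⇒* ε)
FIRST(L) = { 'a', 'e' }
FIRST(L ')') = { 'a', 'e' }
ε ∉ FIRST(L ')'), so FOLLOW(Y) is not added.
PREDICT(Y → L ')') = { 'a', 'e' }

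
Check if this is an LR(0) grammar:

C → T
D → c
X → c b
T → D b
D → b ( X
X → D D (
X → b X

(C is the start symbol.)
No. Shift-reduce conflict between [D → c .] and [X → c . b]

A grammar is LR(0) if no state in the canonical LR(0) collection has:
  - both a shift item (dot before a terminal) and a complete item (shift-reduce conflict), or
  - two or more complete items (reduce-reduce conflict; the accept item [C' → C .] counts as a complete item here).

Augment with C' → C and build the canonical LR(0) collection (I0 = CLOSURE({[C' → . C]}), then GOTO on every symbol after a dot until no new states appear). It has 16 states:
  I0: { [C → . T], [C' → . C], [D → . b ( X], [D → . c], [T → . D b] }  — shift
  I1: { [C' → C .] }  — accept
  I2: { [T → D . b] }  — shift
  I3: { [C → T .] }  — reduce
  I4: { [D → b . ( X] }  — shift
  I5: { [D → c .] }  — reduce
  I6: { [D → . b ( X], [D → . c], [D → b ( . X], [X → . D D (], [X → . b X], [X → . c b] }  — shift
  I7: { [D → . b ( X], [D → . c], [X → D . D (] }  — shift
  I8: { [D → b ( X .] }  — reduce
  I9: { [D → . b ( X], [D → . c], [D → b . ( X], [X → . D D (], [X → . b X], [X → . c b], [X → b . X] }  — shift
  I10: { [D → c .], [X → c . b] }  — shift, reduce
  I11: { [X → c b .] }  — reduce
  I12: { [X → b X .] }  — reduce
  I13: { [X → D D . (] }  — shift
  I14: { [X → D D ( .] }  — reduce
  I15: { [T → D b .] }  — reduce

Conflict in state I10:
  Shift-reduce conflict between [D → c .] and [X → c . b]
So the grammar is NOT LR(0).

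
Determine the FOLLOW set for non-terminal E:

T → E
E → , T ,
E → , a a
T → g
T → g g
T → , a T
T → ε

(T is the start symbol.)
To compute FOLLOW(E), find every occurrence of E on a right-hand side N → α E β: add FIRST(β) \ {ε}, and if β is empty or nullable also add FOLLOW(N). Iterate to a fixed point.

In T → E: E is at the end, add FOLLOW(T)

The FOLLOW sets referred to above (computed the same way, to a fixed point):
  FOLLOW(T) = { $, ',' }

Taking the union: FOLLOW(E) = { $, ',' }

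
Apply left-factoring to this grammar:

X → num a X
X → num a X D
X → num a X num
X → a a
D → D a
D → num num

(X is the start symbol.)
X → num a X X'
X' → ε
X' → D
X' → num
X → a a
D → D a
D → num num

Left-factoring transforms A → αβ₁ | αβ₂ into A → αA' and A' → β₁ | β₂
(α is the longest common prefix among the alternatives). Repeat until
no nonterminal has two alternatives with a common prefix.

Round 1: X has alternatives sharing prefix 'num a X'. Introduce X': X → num a X X'
  Add: X' → ε
  Add: X' → D
  Add: X' → num

No remaining common prefixes — done.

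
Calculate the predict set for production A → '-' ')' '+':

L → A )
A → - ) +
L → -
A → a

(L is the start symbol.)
PREDICT(A → '-' ')' '+') = (FIRST(RHS) \ {ε}) ∪ (FOLLOW(A) if ε ∈ FIRST(RHS), i.e. RHS ⇒* ε)
FIRST('-' ')' '+') = { '-' }
ε ∉ FIRST('-' ')' '+'), so FOLLOW(A) is not added.
PREDICT(A → '-' ')' '+') = { '-' }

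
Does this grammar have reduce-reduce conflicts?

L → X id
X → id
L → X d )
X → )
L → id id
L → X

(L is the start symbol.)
Augment with L' → L and build the canonical LR(0) collection (I0 = CLOSURE({[L' → . L]}), then GOTO on every symbol after a dot until no new states appear). It has 9 states:
  I0: { [L → . X d )], [L → . X id], [L → . X], [L → . id id], [L' → . L], [X → . )], [X → . id] }  — shift
  I1: { [X → ) .] }  — reduce
  I2: { [L' → L .] }  — accept
  I3: { [L → X . d )], [L → X . id], [L → X .] }  — shift, reduce
  I4: { [L → id . id], [X → id .] }  — shift, reduce
  I5: { [L → id id .] }  — reduce
  I6: { [L → X d . )] }  — shift
  I7: { [L → X id .] }  — reduce
  I8: { [L → X d ) .] }  — reduce

No state contains more than one complete item.

Answer: No reduce-reduce conflicts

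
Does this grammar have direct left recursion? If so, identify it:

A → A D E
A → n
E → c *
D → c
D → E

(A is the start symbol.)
Yes, A is left-recursive

Direct left recursion occurs when N → N α for some non-terminal N (the right-hand side begins with the left-hand side itself).

A → A D E: LEFT RECURSIVE (starts with A)
A → n: starts with n
E → c *: starts with c
D → c: starts with c
D → E: starts with E

The grammar has direct left recursion on: A.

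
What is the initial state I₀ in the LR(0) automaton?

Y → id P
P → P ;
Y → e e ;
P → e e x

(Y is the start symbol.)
First, augment the grammar with Y' → Y
I₀ = CLOSURE({ [Y' → . Y] }):
  [Y' → . Y] has the dot before Y: add [Y → . id P], [Y → . e e ;]
No further items can be added.

I₀ = { [Y → . e e ;], [Y → . id P], [Y' → . Y] }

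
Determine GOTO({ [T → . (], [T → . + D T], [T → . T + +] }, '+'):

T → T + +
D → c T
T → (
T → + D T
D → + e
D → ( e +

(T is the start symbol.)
GOTO(I, '+') = CLOSURE({ [A → αX.β] : [A → α.Xβ] ∈ I, X = '+' })

Items with dot before '+', with the dot advanced:
  [T → . + D T] → [T → + . D T]
Closure of the advanced items:
  [T → + . D T] has the dot before D: add [D → . c T], [D → . + e], [D → . ( e +]

GOTO = { [D → . ( e +], [D → . + e], [D → . c T], [T → + . D T] }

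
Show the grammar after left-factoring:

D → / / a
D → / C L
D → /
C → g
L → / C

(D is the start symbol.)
Left-factoring transforms A → αβ₁ | αβ₂ into A → αA' and A' → β₁ | β₂
(α is the longest common prefix among the alternatives). Repeat until
no nonterminal has two alternatives with a common prefix.

Round 1: D has alternatives sharing prefix '/'. Introduce D': D → / D'
  Add: D' → / a
  Add: D' → C L
  Add: D' → ε

No remaining common prefixes — done.

Resulting grammar:
D → / D'
D' → / a
D' → C L
D' → ε
C → g
L → / C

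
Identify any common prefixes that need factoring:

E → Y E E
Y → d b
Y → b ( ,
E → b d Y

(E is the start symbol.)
Left-factoring is needed when two productions for the same non-terminal
share a common prefix on the right-hand side.

Productions for E:
  E → Y E E
  E → b d Y
Productions for Y:
  Y → d b
  Y → b ( ,

No common prefixes found.

Answer: No, left-factoring is not needed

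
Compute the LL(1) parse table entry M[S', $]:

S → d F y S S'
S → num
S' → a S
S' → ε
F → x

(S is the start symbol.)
S' → ε

To find M[S', $], we find productions for S' where $ is in the predict set (PREDICT(N → α) = (FIRST(α) \ {ε}) ∪ (FOLLOW(N) if α ⇒* ε)).

Relevant sets:
  FOLLOW(S') = { $, 'a' }

S' → a S: PREDICT = { 'a' }
S' → ε: PREDICT = { $, 'a' }
  $ is in predict set, so this production goes in M[S', $]

M[S', $] = S' → ε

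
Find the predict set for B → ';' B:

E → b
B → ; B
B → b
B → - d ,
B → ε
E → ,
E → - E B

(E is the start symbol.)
PREDICT(B → ';' B) = (FIRST(RHS) \ {ε}) ∪ (FOLLOW(B) if ε ∈ FIRST(RHS), i.e. RHS ⇒* ε)
FIRST(';' B) = { ';' }
ε ∉ FIRST(';' B), so FOLLOW(B) is not added.
PREDICT(B → ';' B) = { ';' }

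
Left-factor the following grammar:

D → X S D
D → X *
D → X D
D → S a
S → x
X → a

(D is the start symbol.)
Left-factoring transforms A → αβ₁ | αβ₂ into A → αA' and A' → β₁ | β₂
(α is the longest common prefix among the alternatives). Repeat until
no nonterminal has two alternatives with a common prefix.

Round 1: D has alternatives sharing prefix 'X'. Introduce D': D → X D'
  Add: D' → S D
  Add: D' → *
  Add: D' → D

No remaining common prefixes — done.

Resulting grammar:
D → X D'
D' → S D
D' → *
D' → D
D → S a
S → x
X → a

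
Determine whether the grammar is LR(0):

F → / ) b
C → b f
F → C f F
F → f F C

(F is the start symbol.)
Yes, the grammar is LR(0)

Augment with F' → F and build the canonical LR(0) collection (I0 = CLOSURE({[F' → . F]}), then GOTO on every symbol after a dot until no new states appear). It has 13 states:
  I0: { [C → . b f], [F → . / ) b], [F → . C f F], [F → . f F C], [F' → . F] }  — shift
  I1: { [F → / . ) b] }  — shift
  I2: { [F → C . f F] }  — shift
  I3: { [F' → F .] }  — accept
  I4: { [C → b . f] }  — shift
  I5: { [C → . b f], [F → . / ) b], [F → . C f F], [F → . f F C], [F → f . F C] }  — shift
  I6: { [C → . b f], [F → f F . C] }  — shift
  I7: { [F → f F C .] }  — reduce
  I8: { [C → b f .] }  — reduce
  I9: { [C → . b f], [F → . / ) b], [F → . C f F], [F → . f F C], [F → C f . F] }  — shift
  I10: { [F → C f F .] }  — reduce
  I11: { [F → / ) . b] }  — shift
  I12: { [F → / ) b .] }  — reduce

Every state is either a pure shift/goto state or contains exactly one complete item and nothing to shift — no conflicts. The grammar is LR(0).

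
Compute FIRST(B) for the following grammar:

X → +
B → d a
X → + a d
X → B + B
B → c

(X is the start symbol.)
{ 'c', 'd' }

To compute FIRST(B), examine every production with B on the left-hand side, reading each right-hand side left to right until a non-nullable symbol is reached.

From B → d a:
  - d is a terminal: add 'd' and stop
From B → c:
  - c is a terminal: add 'c' and stop

Collecting: FIRST(B) = { 'c', 'd' }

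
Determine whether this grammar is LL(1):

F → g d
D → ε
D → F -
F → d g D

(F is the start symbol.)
A grammar is LL(1) if for each non-terminal N with multiple productions, the predict sets of those productions are pairwise disjoint, where PREDICT(N → α) = (FIRST(α) \ {ε}) ∪ (FOLLOW(N) if α ⇒* ε).

Relevant sets:
  FIRST(F) = { 'd', 'g' }
  FOLLOW(D) = { $, '-' }

For F:
  PREDICT(F → g d) = { 'g' }
  PREDICT(F → d g D) = { 'd' }
For D:
  PREDICT(D → ε) = { $, '-' }
  PREDICT(D → F '-') = { 'd', 'g' }

All predict sets are disjoint. The grammar IS LL(1).

Answer: Yes, the grammar is LL(1).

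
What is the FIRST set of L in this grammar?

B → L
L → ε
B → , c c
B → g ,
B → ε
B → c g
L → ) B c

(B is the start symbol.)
From L → ε:
  - ε-production, so ε ∈ FIRST(L)
From L → ) B c:
  - ')' is a terminal: add ')' and stop

Collecting: FIRST(L) = { ')', ε }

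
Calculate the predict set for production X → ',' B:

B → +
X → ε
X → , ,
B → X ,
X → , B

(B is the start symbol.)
PREDICT(X → ',' B) = (FIRST(RHS) \ {ε}) ∪ (FOLLOW(X) if ε ∈ FIRST(RHS), i.e. RHS ⇒* ε)
FIRST(',' B) = { ',' }
ε ∉ FIRST(',' B), so FOLLOW(X) is not added.
PREDICT(X → ',' B) = { ',' }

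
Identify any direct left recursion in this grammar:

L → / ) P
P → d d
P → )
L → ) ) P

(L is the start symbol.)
No direct left recursion

L → / ) P: starts with '/'
P → d d: starts with d
P → ): starts with ')'
L → ) ) P: starts with ')'

No direct left recursion found.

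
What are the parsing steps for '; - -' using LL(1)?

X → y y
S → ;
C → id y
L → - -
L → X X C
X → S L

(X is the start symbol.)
LL(1) parsing maintains a stack (initially the start symbol over $) and the input. At each step: if the stack top is a terminal, match it against the current input token; if it is a non-terminal N, replace it with the RHS of M[N, lookahead] (the unique production whose predict set contains the lookahead).

Stack is shown with the top on the left.

Stack  Input    Action
----------------------
X $    ; - - $  output X → S L
S L $  ; - - $  output S → ;
; L $  ; - - $  match ';'
L $    - - $    output L → - -
- - $  - - $    match '-'
- $    - $      match '-'
$      $        accept

The string is accepted.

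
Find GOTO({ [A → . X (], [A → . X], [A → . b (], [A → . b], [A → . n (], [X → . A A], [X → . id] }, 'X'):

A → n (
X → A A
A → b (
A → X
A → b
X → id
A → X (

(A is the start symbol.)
GOTO(I, 'X') = CLOSURE({ [A → αX.β] : [A → α.Xβ] ∈ I, X = 'X' })

Items with dot before 'X', with the dot advanced:
  [A → . X] → [A → X .]
  [A → . X (] → [A → X . (]
Closure adds nothing (no advanced item has the dot before a non-terminal).

GOTO = { [A → X . (], [A → X .] }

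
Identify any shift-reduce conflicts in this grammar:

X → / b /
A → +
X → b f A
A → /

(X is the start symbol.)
No shift-reduce conflicts

Augment with X' → X and build the canonical LR(0) collection (I0 = CLOSURE({[X' → . X]}), then GOTO on every symbol after a dot until no new states appear). It has 10 states:
  I0: { [X → . / b /], [X → . b f A], [X' → . X] }  — shift
  I1: { [X → / . b /] }  — shift
  I2: { [X' → X .] }  — accept
  I3: { [X → b . f A] }  — shift
  I4: { [A → . +], [A → . /], [X → b f . A] }  — shift
  I5: { [A → + .] }  — reduce
  I6: { [A → / .] }  — reduce
  I7: { [X → b f A .] }  — reduce
  I8: { [X → / b . /] }  — shift
  I9: { [X → / b / .] }  — reduce

No state contains both a complete item and a shift item.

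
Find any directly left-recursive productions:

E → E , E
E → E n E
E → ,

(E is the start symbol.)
Direct left recursion occurs when N → N α for some non-terminal N (the right-hand side begins with the left-hand side itself).

E → E , E: LEFT RECURSIVE (starts with E)
E → E n E: LEFT RECURSIVE (starts with E)
E → ,: starts with ','

The grammar has direct left recursion on: E.

Answer: Yes, E is left-recursive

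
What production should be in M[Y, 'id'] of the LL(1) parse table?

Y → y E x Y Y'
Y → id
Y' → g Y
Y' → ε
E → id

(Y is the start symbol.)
To find M[Y, 'id'], we find productions for Y where 'id' is in the predict set (PREDICT(N → α) = (FIRST(α) \ {ε}) ∪ (FOLLOW(N) if α ⇒* ε)).

Y → y E x Y Y': PREDICT = { 'y' }
Y → id: PREDICT = { 'id' }
  'id' is in predict set, so this production goes in M[Y, 'id']

M[Y, 'id'] = Y → id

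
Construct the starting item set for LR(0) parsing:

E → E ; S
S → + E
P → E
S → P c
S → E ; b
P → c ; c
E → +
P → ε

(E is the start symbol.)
First, augment the grammar with E' → E
I₀ = CLOSURE({ [E' → . E] }):
  [E' → . E] has the dot before E: add [E → . E ; S], [E → . +]
No further items can be added.

I₀ = { [E → . +], [E → . E ; S], [E' → . E] }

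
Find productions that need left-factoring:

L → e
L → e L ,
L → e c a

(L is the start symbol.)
Left-factoring is needed when two productions for the same non-terminal
share a common prefix on the right-hand side.

Productions for L:
  L → e
  L → e L ,
  L → e c a

Found common prefix 'e' in productions for L

Answer: Yes, L has productions with common prefix 'e'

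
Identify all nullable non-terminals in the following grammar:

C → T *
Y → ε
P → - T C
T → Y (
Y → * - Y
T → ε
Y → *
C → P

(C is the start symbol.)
{ 'T', 'Y' }

ε-productions: Y → ε, T → ε
So Y, T are immediately nullable.
No further non-terminal can be added: every production for the remaining non-terminals contains a terminal or a non-nullable non-terminal.
Nullable = { 'T', 'Y' }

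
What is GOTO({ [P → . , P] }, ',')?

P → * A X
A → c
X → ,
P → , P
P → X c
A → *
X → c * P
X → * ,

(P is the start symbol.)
GOTO(I, ',') = CLOSURE({ [A → αX.β] : [A → α.Xβ] ∈ I, X = ',' })

Items with dot before ',', with the dot advanced:
  [P → . , P] → [P → , . P]
Closure of the advanced items:
  [P → , . P] has the dot before P: add [P → . * A X], [P → . , P], [P → . X c]
  [P → . X c] has the dot before X: add [X → . ,], [X → . c * P], [X → . * ,]

GOTO = { [P → , . P], [P → . * A X], [P → . , P], [P → . X c], [X → . * ,], [X → . ,], [X → . c * P] }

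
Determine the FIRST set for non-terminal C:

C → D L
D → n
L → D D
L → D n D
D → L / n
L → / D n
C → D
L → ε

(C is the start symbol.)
To compute FIRST(C), examine every production with C on the left-hand side, reading each right-hand side left to right until a non-nullable symbol is reached.

FIRST sets of the other non-terminals involved (by the same procedure, iterated to a fixed point):
  FIRST(D) = { '/', 'n' }

From C → D L:
  - D is a non-terminal: add FIRST(D) \ {ε} = { '/', 'n' }
    D is not nullable, so stop
From C → D:
  - D is a non-terminal: add FIRST(D) \ {ε} = { '/', 'n' }
    D is not nullable, so stop

Collecting: FIRST(C) = { '/', 'n' }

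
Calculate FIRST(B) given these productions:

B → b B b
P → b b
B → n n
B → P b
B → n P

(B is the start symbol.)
{ 'b', 'n' }

To compute FIRST(B), examine every production with B on the left-hand side, reading each right-hand side left to right until a non-nullable symbol is reached.

FIRST sets of the other non-terminals involved (by the same procedure, iterated to a fixed point):
  FIRST(P) = { 'b' }

From B → b B b:
  - b is a terminal: add 'b' and stop
From B → n n:
  - n is a terminal: add 'n' and stop
From B → P b:
  - P is a non-terminal: add FIRST(P) \ {ε} = { 'b' }
    P is not nullable, so stop
From B → n P:
  - n is a terminal: add 'n' and stop

Collecting: FIRST(B) = { 'b', 'n' }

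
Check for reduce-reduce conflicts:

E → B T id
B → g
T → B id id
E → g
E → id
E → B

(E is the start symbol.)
A reduce-reduce conflict occurs when an LR(0) state has two complete items [A → α .] and [B → β .] — both call for a reduction, and with no lookahead the parser cannot choose between them.

Augment with E' → E and build the canonical LR(0) collection (I0 = CLOSURE({[E' → . E]}), then GOTO on every symbol after a dot until no new states appear). It has 11 states:
  I0: { [B → . g], [E → . B T id], [E → . B], [E → . g], [E → . id], [E' → . E] }  — shift
  I1: { [B → . g], [E → B . T id], [E → B .], [T → . B id id] }  — shift, reduce
  I2: { [E' → E .] }  — accept
  I3: { [B → g .], [E → g .] }  — 2 reduces
  I4: { [E → id .] }  — reduce
  I5: { [T → B . id id] }  — shift
  I6: { [E → B T . id] }  — shift
  I7: { [B → g .] }  — reduce
  I8: { [E → B T id .] }  — reduce
  I9: { [T → B id . id] }  — shift
  I10: { [T → B id id .] }  — reduce

I3 contains complete items [B → g .], [E → g .] — reduce-reduce conflict.

Answer: Yes — I3: [B → g .] vs [E → g .]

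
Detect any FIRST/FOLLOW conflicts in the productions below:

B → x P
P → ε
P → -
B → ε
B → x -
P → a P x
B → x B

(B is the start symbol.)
Nullable non-terminals: B, P.

B: nullable alternative(s) B → ε; FOLLOW(B) = { $ }
  B → x P: FIRST \ {ε} = { 'x' } — disjoint from FOLLOW(B)
  B → ε: FIRST \ {ε} = { } — this is the only nullable alternative, skip
  B → x -: FIRST \ {ε} = { 'x' } — disjoint from FOLLOW(B)
  B → x B: FIRST \ {ε} = { 'x' } — disjoint from FOLLOW(B)

P: nullable alternative(s) P → ε; FOLLOW(P) = { $, 'x' }
  P → ε: FIRST \ {ε} = { } — this is the only nullable alternative, skip
  P → -: FIRST \ {ε} = { '-' } — disjoint from FOLLOW(P)
  P → a P x: FIRST \ {ε} = { 'a' } — disjoint from FOLLOW(P)

No FIRST/FOLLOW conflicts found.

Answer: No FIRST/FOLLOW conflicts.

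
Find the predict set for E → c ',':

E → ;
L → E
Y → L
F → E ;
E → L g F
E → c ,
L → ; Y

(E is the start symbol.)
PREDICT(E → c ',') = (FIRST(RHS) \ {ε}) ∪ (FOLLOW(E) if ε ∈ FIRST(RHS), i.e. RHS ⇒* ε)
FIRST(c ',') = { 'c' }
ε ∉ FIRST(c ','), so FOLLOW(E) is not added.
PREDICT(E → c ',') = { 'c' }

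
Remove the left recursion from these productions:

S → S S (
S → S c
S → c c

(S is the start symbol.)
S is directly left-recursive. The standard transformation for
  A → A α₁ | ... | A α_m | β₁ | ... | β_n
is
  A  → β₁ A' | ... | β_n A'
  A' → α₁ A' | ... | α_m A' | ε

S → c c becomes S → c c S'
S → S S ( becomes S' → S ( S'
S → S c becomes S' → c S'
Add S' → ε

Resulting grammar:
S → c c S'
S' → S ( S'
S' → c S'
S' → ε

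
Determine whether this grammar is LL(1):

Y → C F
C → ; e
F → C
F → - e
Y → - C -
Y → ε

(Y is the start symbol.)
Yes, the grammar is LL(1).

Relevant sets:
  FIRST(C) = { ';' }
  FOLLOW(Y) = { $ }

For Y:
  PREDICT(Y → C F) = { ';' }
  PREDICT(Y → '-' C '-') = { '-' }
  PREDICT(Y → ε) = { $ }
For F:
  PREDICT(F → C) = { ';' }
  PREDICT(F → '-' e) = { '-' }
C has a single production, so nothing to check there.

All predict sets are disjoint. The grammar IS LL(1).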